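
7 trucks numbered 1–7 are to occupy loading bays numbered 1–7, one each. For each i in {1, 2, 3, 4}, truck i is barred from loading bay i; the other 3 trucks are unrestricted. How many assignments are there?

Let Aᵢ (for 1 ≤ i ≤ 4) be the placements that put truck i in its forbidden loading bay. Any j of these fix j positions, leaving (7−j)! ways to fill the rest, and there are C(4,j) ways to pick which j.
By inclusion–exclusion, the number of valid placements is Σ_{j=0}^{4} (−1)^j C(4,j)·(7−j)!.
Computing: 5040 − 2880 + 720 − 96 + 6 = 2790.

2790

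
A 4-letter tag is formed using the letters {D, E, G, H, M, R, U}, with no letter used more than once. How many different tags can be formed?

840

This is a permutation of 4 out of 7: P(7,4) = 7!/3!.
7 × 6 × 5 × 4 = 840.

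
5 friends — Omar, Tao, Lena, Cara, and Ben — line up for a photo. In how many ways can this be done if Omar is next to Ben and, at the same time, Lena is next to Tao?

Treat {Omar,Ben} as one block (2 orders) and {Lena,Tao} as another (2 orders).
That leaves 3 units to arrange: 2 × 2 × 3! = 4 × 6 = 24.

24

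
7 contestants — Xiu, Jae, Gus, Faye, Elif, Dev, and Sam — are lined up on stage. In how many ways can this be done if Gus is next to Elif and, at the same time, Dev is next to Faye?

480

Treat {Gus,Elif} as one block (2 orders) and {Dev,Faye} as another (2 orders).
That leaves 5 units to arrange: 2 × 2 × 5! = 4 × 120 = 480.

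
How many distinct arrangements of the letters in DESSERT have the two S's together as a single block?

Treat the 2 copies of S as a single block. The multiset to arrange is then {SS, D, E, E, R, T}, 6 items in all.
That gives (6)!/(2!) = 360 arrangements.

360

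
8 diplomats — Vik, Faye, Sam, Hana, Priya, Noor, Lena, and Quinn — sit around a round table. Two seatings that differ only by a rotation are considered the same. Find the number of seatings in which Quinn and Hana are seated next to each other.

Glue Quinn and Hana into a block (2 internal orders). Seating 7 units around a circle gives (6)! arrangements.
So 2 × (6)! = 2 × 720 = 1440.

1440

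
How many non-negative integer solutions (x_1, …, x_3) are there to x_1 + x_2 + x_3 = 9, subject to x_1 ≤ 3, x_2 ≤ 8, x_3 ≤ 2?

Ignoring the caps, the number of non-negative solutions to x_1+…+x_3 = 9 is C(11,2) = 55.
Subtract solutions that violate a single cap (substitute x_i' = x_i − (cap_i+1)): x_1 ≥ 4 gives C(7,2) = 21; x_2 ≥ 9 gives C(2,2) = 1; x_3 ≥ 3 gives C(8,2) = 28. Together 50.
Add back pairs where two caps are both exceeded: 0 + 6 + 0 = 6.
By inclusion–exclusion the count is 55 − 50 + 6 = 11.

11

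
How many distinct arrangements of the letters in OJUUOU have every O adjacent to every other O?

20

Treat the 2 copies of O as a single block. The multiset to arrange is then {OO, J, U, U, U}, 5 items in all.
That gives (5)!/(3!) = 20 arrangements.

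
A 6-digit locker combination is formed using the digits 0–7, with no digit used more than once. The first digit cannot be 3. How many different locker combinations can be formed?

17640

The first digit has 8−1 = 7 choices (anything except 3).
The remaining 5 digits are filled from the other 7 symbols without repetition: 7 × 6 × 5 × 4 × 3 = 2520.
Total: 7 × 2520 = 17640.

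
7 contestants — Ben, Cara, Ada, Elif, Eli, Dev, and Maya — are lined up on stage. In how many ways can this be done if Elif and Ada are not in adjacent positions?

Of the 7! = 5040 arrangements, those with Elif and Ada adjacent number 2 × 6! = 1440 (treat the pair as a block with 2 internal orders).
So 5040 − 1440 = 3600 arrangements keep them apart.

3600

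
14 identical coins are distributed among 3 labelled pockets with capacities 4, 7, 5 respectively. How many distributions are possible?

Ignoring the caps, the number of non-negative solutions to x_1+…+x_3 = 14 is C(16,2) = 120.
Subtract solutions that violate a single cap (substitute x_i' = x_i − (cap_i+1)): x_1 ≥ 5 gives C(11,2) = 55; x_2 ≥ 8 gives C(8,2) = 28; x_3 ≥ 6 gives C(10,2) = 45. Together 128.
Add back pairs where two caps are both exceeded: 3 + 10 + 1 = 14.
By inclusion–exclusion the count is 120 − 128 + 14 = 6.

6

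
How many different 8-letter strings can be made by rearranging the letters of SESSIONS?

1680

The 8 letters of SESSIONS have repeats: S appearing 4 times.
So there are 8! / (4!) = 1680 distinguishable arrangements.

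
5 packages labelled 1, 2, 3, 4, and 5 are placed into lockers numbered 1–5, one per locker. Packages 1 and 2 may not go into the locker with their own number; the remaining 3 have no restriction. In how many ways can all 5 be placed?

Let Aᵢ (for i ∈ {1, 2}) be the placements that put package i in its forbidden locker. Any j of these fix j positions, leaving (5−j)! ways to fill the rest, and there are C(2,j) ways to pick which j.
By inclusion–exclusion, the number of valid placements is Σ_{j=0}^{2} (−1)^j C(2,j)·(5−j)!.
Computing: 120 − 48 + 6 = 78.

78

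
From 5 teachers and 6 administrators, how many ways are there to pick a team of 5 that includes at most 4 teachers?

461

Split by how many teachers are chosen (0 through 4).
Sum: C(5,0)·C(6,5) + C(5,1)·C(6,4) + C(5,2)·C(6,3) + C(5,3)·C(6,2) + C(5,4)·C(6,1) = 6 + 75 + 200 + 150 + 30 = 461.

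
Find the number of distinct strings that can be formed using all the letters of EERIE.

20

EERIE has 5 letters with E appearing 3 times.
The number of distinct arrangements is 5!/(3!) = 120/6 = 20.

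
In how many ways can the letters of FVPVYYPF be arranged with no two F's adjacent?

Total arrangements of FVPVYYPF: 8!/(2!·2!·2!·2!) = 2520.
If the two F's are adjacent, glue them into one block, leaving 7 items to arrange: (7)!/(2!·2!·2!) = 630 ways.
Subtracting, 2520 − 630 = 1890 arrangements keep the F's apart.

1890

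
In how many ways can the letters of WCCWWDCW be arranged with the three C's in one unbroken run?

30

Treat the 3 copies of C as a single block. The multiset to arrange is then {CCC, D, W, W, W, W}, 6 items in all.
That gives (6)!/(4!) = 30 arrangements.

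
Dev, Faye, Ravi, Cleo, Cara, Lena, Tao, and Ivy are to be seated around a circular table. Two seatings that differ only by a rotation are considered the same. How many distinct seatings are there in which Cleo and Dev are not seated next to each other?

3600

Without the restriction there are (7)! = 5040 seatings.
Seatings with Cleo beside Dev: treat them as a block with 2 internal orders, giving 2 × (6)! = 1440.
Subtracting, 5040 − 1440 = 3600.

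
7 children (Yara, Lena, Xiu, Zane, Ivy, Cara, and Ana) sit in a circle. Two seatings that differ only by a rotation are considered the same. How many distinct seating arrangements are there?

Fix one person's seat to break rotational symmetry; the remaining 6 people can be arranged in (6)! = 720 ways.

720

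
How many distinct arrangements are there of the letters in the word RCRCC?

10

RCRCC has 5 letters with C appearing 3 times and R appearing twice.
So there are 5! / (3!·2!) = 10 distinguishable arrangements.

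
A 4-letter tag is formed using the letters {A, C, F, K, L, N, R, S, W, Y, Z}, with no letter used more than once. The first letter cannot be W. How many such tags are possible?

7200

The first letter has 11−1 = 10 choices (anything except W).
The remaining 3 letters are filled from the other 10 symbols without repetition: 10 × 9 × 8 = 720.
Total: 10 × 720 = 7200.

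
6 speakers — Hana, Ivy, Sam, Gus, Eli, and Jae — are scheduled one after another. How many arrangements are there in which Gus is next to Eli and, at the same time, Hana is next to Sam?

96

Treat {Gus,Eli} as one block (2 orders) and {Hana,Sam} as another (2 orders).
That leaves 4 units to arrange: 2 × 2 × 4! = 4 × 24 = 96.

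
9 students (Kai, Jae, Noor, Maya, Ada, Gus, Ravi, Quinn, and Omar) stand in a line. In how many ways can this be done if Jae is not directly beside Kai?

282240

There are 9! = 362880 arrangements in all. If Jae and Kai are adjacent, merging them into one block gives 2·(8)! = 80640 arrangements.
Complementary counting: 362880 − 80640 = 282240.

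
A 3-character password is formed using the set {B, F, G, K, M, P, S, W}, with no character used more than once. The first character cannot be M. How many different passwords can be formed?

294

The first character has 8−1 = 7 choices (anything except M).
The remaining 2 characters are filled from the other 7 symbols without repetition: 7 × 6 = 42.
Total: 7 × 42 = 294.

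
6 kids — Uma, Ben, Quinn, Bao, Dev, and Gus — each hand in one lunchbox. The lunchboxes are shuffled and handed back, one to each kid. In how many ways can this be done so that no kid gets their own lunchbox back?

Let Aᵢ be the assignments in which kid i gets their own lunchbox. We want the size of the complement of A₁∪…∪A_6.
By inclusion–exclusion this is Σ_{j=0}^{6} (−1)^j C(6,j)·(6−j)!.
Computing: 720 − 720 + 360 − 120 + 30 − 6 + 1 = 265.

265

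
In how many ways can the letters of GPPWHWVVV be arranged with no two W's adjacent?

11760

There are 9!/(3!·2!·2!) = 15120 arrangements of GPPWHWVVV in total.
If the two W's are adjacent, glue them into one block, leaving 8 items to arrange: (8)!/(3!·2!) = 3360 ways.
Hence 15120 − 3360 = 11760.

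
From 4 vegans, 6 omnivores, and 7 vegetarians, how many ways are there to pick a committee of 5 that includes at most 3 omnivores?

Split by how many omnivores are chosen (0 through 3).
Sum: C(6,0)·C(11,5) + C(6,1)·C(11,4) + C(6,2)·C(11,3) + C(6,3)·C(11,2) = 462 + 1980 + 2475 + 1100 = 6017.

6017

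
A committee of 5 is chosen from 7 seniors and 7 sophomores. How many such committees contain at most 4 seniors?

1981

Split by how many seniors are chosen (0 through 4).
Sum: C(7,0)·C(7,5) + C(7,1)·C(7,4) + C(7,2)·C(7,3) + C(7,3)·C(7,2) + C(7,4)·C(7,1) = 21 + 245 + 735 + 735 + 245 = 1981.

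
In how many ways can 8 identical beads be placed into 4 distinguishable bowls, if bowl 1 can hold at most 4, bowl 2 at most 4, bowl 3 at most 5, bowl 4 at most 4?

95

By stars and bars, unrestricted non-negative solutions to x_1+…+x_4 = 8 number C(8+3,3) = 165.
Subtract solutions that violate a single cap (substitute x_i' = x_i − (cap_i+1)): x_1 ≥ 5 gives C(6,3) = 20; x_2 ≥ 5 gives C(6,3) = 20; x_3 ≥ 6 gives C(5,3) = 10; x_4 ≥ 5 gives C(6,3) = 20. Together 70.
No two caps can be exceeded simultaneously, so the pair terms are all 0.
By inclusion–exclusion the count is 165 − 70 + 0 = 95.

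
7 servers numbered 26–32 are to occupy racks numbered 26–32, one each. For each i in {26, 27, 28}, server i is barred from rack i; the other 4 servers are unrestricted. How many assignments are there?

Let Aᵢ (for i ∈ {26, 27, 28}) be the placements that put server i in its forbidden rack. Any j of these fix j positions, leaving (7−j)! ways to fill the rest, and there are C(3,j) ways to pick which j.
By inclusion–exclusion, the number of valid placements is Σ_{j=0}^{3} (−1)^j C(3,j)·(7−j)!.
Computing: 5040 − 2160 + 360 − 24 = 3216.

3216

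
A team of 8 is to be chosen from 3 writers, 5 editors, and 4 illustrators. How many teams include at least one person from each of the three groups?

Total 8-person selections from all 12: C(12,8) = 495.
Selections missing a whole group: no writers → C(9,8) = 9; no editors → C(7,8) = 0; no illustrators → C(8,8) = 1.
Add back selections omitting two groups (i.e. drawn from a single group): C(3,8) + C(5,8) + C(4,8) = 0.
By inclusion–exclusion: 495 − 10 + 0 = 485.

485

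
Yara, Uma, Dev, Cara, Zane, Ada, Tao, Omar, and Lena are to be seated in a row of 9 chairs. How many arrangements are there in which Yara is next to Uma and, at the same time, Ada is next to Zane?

Treat {Yara,Uma} as one block (2 orders) and {Ada,Zane} as another (2 orders).
That leaves 7 units to arrange: 2 × 2 × 7! = 4 × 5040 = 20160.

20160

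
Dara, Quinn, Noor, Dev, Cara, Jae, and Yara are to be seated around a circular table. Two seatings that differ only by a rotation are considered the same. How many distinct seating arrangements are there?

720

Seat Dara anywhere (absorbing the rotational symmetry), then permute the other 6: (6)! = 720.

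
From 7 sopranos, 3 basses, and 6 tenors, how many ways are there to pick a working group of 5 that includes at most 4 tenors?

Split by how many tenors are chosen (0 through 4).
Sum: C(6,0)·C(10,5) + C(6,1)·C(10,4) + C(6,2)·C(10,3) + C(6,3)·C(10,2) + C(6,4)·C(10,1) = 252 + 1260 + 1800 + 900 + 150 = 4362.

4362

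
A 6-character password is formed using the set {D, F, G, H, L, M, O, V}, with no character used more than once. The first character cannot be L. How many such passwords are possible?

The first character has 8−1 = 7 choices (anything except L).
The remaining 5 characters are filled from the other 7 symbols without repetition: 7 × 6 × 5 × 4 × 3 = 2520.
Total: 7 × 2520 = 17640.

17640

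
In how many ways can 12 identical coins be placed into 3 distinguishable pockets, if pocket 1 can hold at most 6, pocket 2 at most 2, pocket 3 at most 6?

6

Ignoring the caps, the number of non-negative solutions to x_1+…+x_3 = 12 is C(14,2) = 91.
Subtract solutions that violate a single cap (substitute x_i' = x_i − (cap_i+1)): x_1 ≥ 7 gives C(7,2) = 21; x_2 ≥ 3 gives C(11,2) = 55; x_3 ≥ 7 gives C(7,2) = 21. Together 97.
Add back pairs where two caps are both exceeded: 6 + 0 + 6 = 12.
By inclusion–exclusion the count is 91 − 97 + 12 = 6.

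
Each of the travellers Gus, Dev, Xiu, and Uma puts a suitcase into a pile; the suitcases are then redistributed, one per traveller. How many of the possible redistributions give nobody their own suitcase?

This is the derangement count D_4: permutations of 4 items with no fixed point.
By inclusion–exclusion this is Σ_{j=0}^{4} (−1)^j C(4,j)·(4−j)!.
Computing: 24 − 24 + 12 − 4 + 1 = 9.

9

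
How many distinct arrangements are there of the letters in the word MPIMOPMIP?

Letter multiplicities in MPIMOPMIP: I×2, M×3, O×1, P×3.
Dividing 9! = 362880 by 3!·3!·2! = 72 for the repeated letters gives 5040.

5040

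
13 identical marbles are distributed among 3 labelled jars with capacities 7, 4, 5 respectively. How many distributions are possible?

10

Ignoring the caps, the number of non-negative solutions to x_1+…+x_3 = 13 is C(15,2) = 105.
Subtract solutions that violate a single cap (substitute x_i' = x_i − (cap_i+1)): x_1 ≥ 8 gives C(7,2) = 21; x_2 ≥ 5 gives C(10,2) = 45; x_3 ≥ 6 gives C(9,2) = 36. Together 102.
Add back pairs where two caps are both exceeded: 1 + 0 + 6 = 7.
By inclusion–exclusion the count is 105 − 102 + 7 = 10.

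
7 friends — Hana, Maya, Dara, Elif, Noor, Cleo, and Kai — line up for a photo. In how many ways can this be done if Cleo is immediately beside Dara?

1440

Glue Cleo and Dara into one block (2 internal orders), leaving 6 units to arrange in a row.
That gives 2 × 6! = 2 × 720 = 1440.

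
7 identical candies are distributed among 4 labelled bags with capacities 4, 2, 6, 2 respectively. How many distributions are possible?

43

Ignoring the caps, the number of non-negative solutions to x_1+…+x_4 = 7 is C(10,3) = 120.
Subtract solutions that violate a single cap (substitute x_i' = x_i − (cap_i+1)): x_1 ≥ 5 gives C(5,3) = 10; x_2 ≥ 3 gives C(7,3) = 35; x_3 ≥ 7 gives C(3,3) = 1; x_4 ≥ 3 gives C(7,3) = 35. Together 81.
Add back pairs where two caps are both exceeded: 0 + 0 + 0 + 0 + 4 + 0 = 4.
By inclusion–exclusion the count is 120 − 81 + 4 = 43.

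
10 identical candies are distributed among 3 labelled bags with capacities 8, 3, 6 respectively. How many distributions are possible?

25

By stars and bars, unrestricted non-negative solutions to x_1+…+x_3 = 10 number C(10+2,2) = 66.
Subtract solutions that violate a single cap (substitute x_i' = x_i − (cap_i+1)): x_1 ≥ 9 gives C(3,2) = 3; x_2 ≥ 4 gives C(8,2) = 28; x_3 ≥ 7 gives C(5,2) = 10. Together 41.
No two caps can be exceeded simultaneously, so the pair terms are all 0.
By inclusion–exclusion the count is 66 − 41 + 0 = 25.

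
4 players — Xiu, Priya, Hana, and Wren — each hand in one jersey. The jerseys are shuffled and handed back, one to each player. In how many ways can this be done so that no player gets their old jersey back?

Count assignments avoiding every fixed point. For any j of the 4 players fixed to their old jersey, the other 4−j can be arranged in (4−j)! ways.
By inclusion–exclusion this is Σ_{j=0}^{4} (−1)^j C(4,j)·(4−j)!.
Computing: 24 − 24 + 12 − 4 + 1 = 9.

9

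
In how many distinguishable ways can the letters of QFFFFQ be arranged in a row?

The 6 letters of QFFFFQ have repeats: F appearing 4 times and Q appearing twice.
Dividing 6! = 720 by 4!·2! = 48 for the repeated letters gives 15.

15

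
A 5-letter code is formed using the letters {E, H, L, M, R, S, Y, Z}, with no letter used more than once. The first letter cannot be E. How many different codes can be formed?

The first letter has 8−1 = 7 choices (anything except E).
The remaining 4 letters are filled from the other 7 symbols without repetition: 7 × 6 × 5 × 4 = 840.
Total: 7 × 840 = 5880.

5880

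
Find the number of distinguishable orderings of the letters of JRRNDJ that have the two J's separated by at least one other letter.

Total arrangements of JRRNDJ: 6!/(2!·2!) = 180.
Arrangements with the J's together: treat JJ as one letter, giving (5)!/(2!) = 60.
Hence 180 − 60 = 120.

120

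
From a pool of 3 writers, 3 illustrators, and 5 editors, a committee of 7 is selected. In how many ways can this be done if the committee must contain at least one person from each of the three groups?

314

Total 7-person selections from all 11: C(11,7) = 330.
Subtract selections that omit an entire group: no writers → C(8,7) = 8; no illustrators → C(8,7) = 8; no editors → C(6,7) = 0.
Add back selections omitting two groups (i.e. drawn from a single group): C(3,7) + C(3,7) + C(5,7) = 0.
By inclusion–exclusion: 330 − 16 + 0 = 314.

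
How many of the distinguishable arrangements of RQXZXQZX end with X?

With the last slot taken by X, it remains to arrange the other 7 letters (RQZXQZX).
Those 7 letters have Q appearing twice, X appearing twice, and Z appearing twice, giving (7)!/(2!·2!·2!) = 630.

630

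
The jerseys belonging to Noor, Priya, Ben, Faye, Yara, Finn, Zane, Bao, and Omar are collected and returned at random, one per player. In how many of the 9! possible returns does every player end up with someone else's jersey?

Let Aᵢ be the assignments in which player i gets their old jersey. We want the size of the complement of A₁∪…∪A_9.
By inclusion–exclusion this is Σ_{j=0}^{9} (−1)^j C(9,j)·(9−j)!.
Computing: 362880 − 362880 + 181440 − 60480 + 15120 − 3024 + 504 − 72 + 9 − 1 = 133496.

133496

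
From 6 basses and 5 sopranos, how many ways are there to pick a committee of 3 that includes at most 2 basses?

145

Split by how many basses are chosen (0 through 2).
Sum: C(6,0)·C(5,3) + C(6,1)·C(5,2) + C(6,2)·C(5,1) = 10 + 60 + 75 = 145.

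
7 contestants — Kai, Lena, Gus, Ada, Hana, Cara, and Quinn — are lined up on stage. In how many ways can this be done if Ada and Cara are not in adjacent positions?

There are 7! = 5040 arrangements in all. If Ada and Cara are adjacent, merging them into one block gives 2·(6)! = 1440 arrangements.
Complementary counting: 5040 − 1440 = 3600.

3600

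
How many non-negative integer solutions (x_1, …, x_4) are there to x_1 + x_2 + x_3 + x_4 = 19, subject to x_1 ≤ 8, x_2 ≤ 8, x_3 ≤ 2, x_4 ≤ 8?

85

Ignoring the caps, the number of non-negative solutions to x_1+…+x_4 = 19 is C(22,3) = 1540.
Subtract solutions that violate a single cap (substitute x_i' = x_i − (cap_i+1)): x_1 ≥ 9 gives C(13,3) = 286; x_2 ≥ 9 gives C(13,3) = 286; x_3 ≥ 3 gives C(19,3) = 969; x_4 ≥ 9 gives C(13,3) = 286. Together 1827.
Add back pairs where two caps are both exceeded: 4 + 120 + 4 + 120 + 4 + 120 = 372.
By inclusion–exclusion the count is 1540 − 1827 + 372 = 85.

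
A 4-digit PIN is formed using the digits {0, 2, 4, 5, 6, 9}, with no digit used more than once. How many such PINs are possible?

Choose and order 4 of the 6 symbols: the first digit has 6 options, the next 5, then 4, 3.
6 × 5 × 4 × 3 = 360.

360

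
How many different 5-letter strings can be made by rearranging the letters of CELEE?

20

The 5 letters of CELEE have repeats: E appearing 3 times.
So there are 5! / (3!) = 20 distinguishable arrangements.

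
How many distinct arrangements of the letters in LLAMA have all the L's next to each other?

Treat the 2 copies of L as a single block. The multiset to arrange is then {LL, A, A, M}, 4 items in all.
That gives (4)!/(2!) = 12 arrangements.

12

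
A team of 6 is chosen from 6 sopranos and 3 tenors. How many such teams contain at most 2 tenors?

Split by how many tenors are chosen (0 through 2).
Sum: C(3,0)·C(6,6) + C(3,1)·C(6,5) + C(3,2)·C(6,4) = 1 + 18 + 45 = 64.

64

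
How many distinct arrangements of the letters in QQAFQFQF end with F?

105

Fix F in the last position and arrange the remaining 7 letters.
Those 7 letters have F appearing twice and Q appearing 4 times, giving (7)!/(4!·2!) = 105.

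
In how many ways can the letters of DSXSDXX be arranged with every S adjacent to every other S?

Treat the 2 copies of S as a single block. The multiset to arrange is then {SS, D, D, X, X, X}, 6 items in all.
That gives (6)!/(3!·2!) = 60 arrangements.

60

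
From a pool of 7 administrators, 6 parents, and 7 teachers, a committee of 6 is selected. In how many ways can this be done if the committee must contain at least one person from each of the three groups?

With no constraint there are C(20,6) = 38760 possible selections.
Subtract selections that omit an entire group: no administrators → C(13,6) = 1716; no parents → C(14,6) = 3003; no teachers → C(13,6) = 1716.
Add back selections omitting two groups (i.e. drawn from a single group): C(7,6) + C(6,6) + C(7,6) = 15.
By inclusion–exclusion: 38760 − 6435 + 15 = 32340.

32340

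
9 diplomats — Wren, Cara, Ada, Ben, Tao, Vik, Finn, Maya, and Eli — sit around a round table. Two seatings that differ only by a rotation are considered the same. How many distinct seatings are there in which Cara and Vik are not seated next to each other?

30240

Without the restriction there are (8)! = 40320 seatings.
Those with Cara next to Vik: fuse the pair into one unit and seat 8 units around a circle — 2·(7)! = 10080.
Subtracting, 40320 − 10080 = 30240.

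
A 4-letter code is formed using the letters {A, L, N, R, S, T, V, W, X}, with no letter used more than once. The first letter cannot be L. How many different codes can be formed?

2688

The first letter has 9−1 = 8 choices (anything except L).
The remaining 3 letters are filled from the other 8 symbols without repetition: 8 × 7 × 6 = 336.
Total: 8 × 336 = 2688.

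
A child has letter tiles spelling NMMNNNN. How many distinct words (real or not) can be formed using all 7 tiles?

21

NMMNNNN has 7 letters with M appearing twice and N appearing 5 times.
The number of distinct arrangements is 7!/(5!·2!) = 5040/240 = 21.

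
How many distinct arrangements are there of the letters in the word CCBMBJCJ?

1680

The 8 letters of CCBMBJCJ have repeats: B appearing twice, C appearing 3 times, and J appearing twice.
The number of distinct arrangements is 8!/(3!·2!·2!) = 40320/24 = 1680.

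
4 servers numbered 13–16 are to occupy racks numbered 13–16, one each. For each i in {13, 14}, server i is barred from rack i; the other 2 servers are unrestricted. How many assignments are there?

14

Let Aᵢ (for i ∈ {13, 14}) be the placements that put server i in its forbidden rack. Any j of these fix j positions, leaving (4−j)! ways to fill the rest, and there are C(2,j) ways to pick which j.
By inclusion–exclusion, the number of valid placements is Σ_{j=0}^{2} (−1)^j C(2,j)·(4−j)!.
Computing: 24 − 12 + 2 = 14.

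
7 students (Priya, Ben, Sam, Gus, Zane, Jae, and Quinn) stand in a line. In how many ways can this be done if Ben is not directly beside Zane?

3600

There are 7! = 5040 arrangements in all. If Ben and Zane are adjacent, merging them into one block gives 2·(6)! = 1440 arrangements.
Complementary counting: 5040 − 1440 = 3600.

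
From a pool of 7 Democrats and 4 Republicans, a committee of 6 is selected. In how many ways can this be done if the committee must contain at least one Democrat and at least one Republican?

455

Total 6-person selections from all 11: C(11,6) = 462.
Subtract selections that omit an entire group: no Democrats → C(4,6) = 0; no Republicans → C(7,6) = 7.
Both groups omitted at once is impossible, so 462 − 7 = 455.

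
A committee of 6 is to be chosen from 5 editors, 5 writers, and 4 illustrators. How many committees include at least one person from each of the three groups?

Total 6-person selections from all 14: C(14,6) = 3003.
Selections missing a whole group: no editors → C(9,6) = 84; no writers → C(9,6) = 84; no illustrators → C(10,6) = 210.
Add back selections omitting two groups (i.e. drawn from a single group): C(5,6) + C(5,6) + C(4,6) = 0.
By inclusion–exclusion: 3003 − 378 + 0 = 2625.

2625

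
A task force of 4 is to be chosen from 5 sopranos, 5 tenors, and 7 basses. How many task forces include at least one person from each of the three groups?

With no constraint there are C(17,4) = 2380 possible selections.
Selections missing a whole group: no sopranos → C(12,4) = 495; no tenors → C(12,4) = 495; no basses → C(10,4) = 210.
Add back selections omitting two groups (i.e. drawn from a single group): C(5,4) + C(5,4) + C(7,4) = 45.
By inclusion–exclusion: 2380 − 1200 + 45 = 1225.

1225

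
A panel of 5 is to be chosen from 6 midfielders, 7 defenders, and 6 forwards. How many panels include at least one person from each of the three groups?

Total 5-person selections from all 19: C(19,5) = 11628.
Selections missing a whole group: no midfielders → C(13,5) = 1287; no defenders → C(12,5) = 792; no forwards → C(13,5) = 1287.
Add back selections omitting two groups (i.e. drawn from a single group): C(6,5) + C(7,5) + C(6,5) = 33.
By inclusion–exclusion: 11628 − 3366 + 33 = 8295.

8295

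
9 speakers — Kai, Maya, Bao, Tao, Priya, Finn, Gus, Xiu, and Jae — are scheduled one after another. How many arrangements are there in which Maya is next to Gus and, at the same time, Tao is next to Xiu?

Treat {Maya,Gus} as one block (2 orders) and {Tao,Xiu} as another (2 orders).
That leaves 7 units to arrange: 2 × 2 × 7! = 4 × 5040 = 20160.

20160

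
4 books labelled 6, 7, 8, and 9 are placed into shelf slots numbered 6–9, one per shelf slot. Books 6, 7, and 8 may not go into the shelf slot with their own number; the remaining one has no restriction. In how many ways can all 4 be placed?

Let Aᵢ (for i ∈ {6, 7, 8}) be the placements that put book i in its forbidden shelf slot. Any j of these fix j positions, leaving (4−j)! ways to fill the rest, and there are C(3,j) ways to pick which j.
By inclusion–exclusion, the number of valid placements is Σ_{j=0}^{3} (−1)^j C(3,j)·(4−j)!.
Computing: 24 − 18 + 6 − 1 = 11.

11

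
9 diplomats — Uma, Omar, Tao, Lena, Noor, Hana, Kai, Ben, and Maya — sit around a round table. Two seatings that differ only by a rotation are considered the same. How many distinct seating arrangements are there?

40320

Fix one person's seat to break rotational symmetry; the remaining 8 people can be arranged in (8)! = 40320 ways.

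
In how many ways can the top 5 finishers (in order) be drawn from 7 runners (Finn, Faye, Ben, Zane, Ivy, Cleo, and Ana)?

2520

This is an ordered selection of 5 from 7: P(7,5).
That gives 7 × 6 × 5 × 4 × 3 = 2520.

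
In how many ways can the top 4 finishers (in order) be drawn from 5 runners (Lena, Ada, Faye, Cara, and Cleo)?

120

This is an ordered selection of 4 from 5: P(5,4).
That gives 5 × 4 × 3 × 2 = 120.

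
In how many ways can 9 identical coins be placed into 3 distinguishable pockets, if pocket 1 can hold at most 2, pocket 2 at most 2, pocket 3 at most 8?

Without the upper bounds there are C(11,2) = 55 ways to split 9 among 3 pockets.
Subtract solutions that violate a single cap (substitute x_i' = x_i − (cap_i+1)): x_1 ≥ 3 gives C(8,2) = 28; x_2 ≥ 3 gives C(8,2) = 28; x_3 ≥ 9 gives C(2,2) = 1. Together 57.
Add back pairs where two caps are both exceeded: 10 + 0 + 0 = 10.
By inclusion–exclusion the count is 55 − 57 + 10 = 8.

8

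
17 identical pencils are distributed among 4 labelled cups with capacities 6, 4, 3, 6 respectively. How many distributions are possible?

10

By stars and bars, unrestricted non-negative solutions to x_1+…+x_4 = 17 number C(17+3,3) = 1140.
Subtract solutions that violate a single cap (substitute x_i' = x_i − (cap_i+1)): x_1 ≥ 7 gives C(13,3) = 286; x_2 ≥ 5 gives C(15,3) = 455; x_3 ≥ 4 gives C(16,3) = 560; x_4 ≥ 7 gives C(13,3) = 286. Together 1587.
Add back pairs where two caps are both exceeded: 56 + 84 + 20 + 165 + 56 + 84 = 465.
Subtract triples: 4 + 0 + 0 + 4 = 8.
By inclusion–exclusion the count is 1140 − 1587 + 465 − 8 = 10.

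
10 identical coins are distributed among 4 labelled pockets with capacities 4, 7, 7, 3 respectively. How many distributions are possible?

Without the upper bounds there are C(13,3) = 286 ways to split 10 among 4 pockets.
Subtract solutions that violate a single cap (substitute x_i' = x_i − (cap_i+1)): x_1 ≥ 5 gives C(8,3) = 56; x_2 ≥ 8 gives C(5,3) = 10; x_3 ≥ 8 gives C(5,3) = 10; x_4 ≥ 4 gives C(9,3) = 84. Together 160.
Add back pairs where two caps are both exceeded: 0 + 0 + 4 + 0 + 0 + 0 = 4.
By inclusion–exclusion the count is 286 − 160 + 4 = 130.

130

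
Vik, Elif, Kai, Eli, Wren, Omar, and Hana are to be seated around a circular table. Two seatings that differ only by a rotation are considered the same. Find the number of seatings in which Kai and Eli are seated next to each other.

240

Treat {Kai, Eli} as one unit (2 internal orders) and seat the resulting 6 units around the table: (5)! circular arrangements.
So 2 × (5)! = 2 × 120 = 240.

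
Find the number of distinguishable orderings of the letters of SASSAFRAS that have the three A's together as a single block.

Treat the 3 copies of A as a single block. The multiset to arrange is then {AAA, F, R, S, S, S, S}, 7 items in all.
That gives (7)!/(4!) = 210 arrangements.

210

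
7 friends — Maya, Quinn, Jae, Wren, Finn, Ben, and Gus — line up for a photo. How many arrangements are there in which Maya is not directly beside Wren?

3600

Of the 7! = 5040 arrangements, those with Maya and Wren adjacent number 2 × 6! = 1440 (treat the pair as a block with 2 internal orders).
So 5040 − 1440 = 3600 arrangements keep them apart.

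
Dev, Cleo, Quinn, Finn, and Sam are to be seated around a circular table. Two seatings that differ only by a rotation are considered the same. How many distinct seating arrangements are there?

Fix one person's seat to break rotational symmetry; the remaining 4 people can be arranged in (4)! = 24 ways.

24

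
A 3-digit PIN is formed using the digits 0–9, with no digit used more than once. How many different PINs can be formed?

With no repetition, fill the 3 digits in order: 10 choices, then 9, down to 8.
That product is 10 × 9 × 8 = 720.

720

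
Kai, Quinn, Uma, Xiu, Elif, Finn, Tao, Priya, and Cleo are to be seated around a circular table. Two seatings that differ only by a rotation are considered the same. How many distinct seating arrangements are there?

Around a circle, 9 distinct people have 9!/9 = (8)! = 40320 rotationally distinct seatings.

40320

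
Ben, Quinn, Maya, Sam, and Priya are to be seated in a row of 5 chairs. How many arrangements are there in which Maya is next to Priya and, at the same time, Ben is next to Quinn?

24

Treat {Maya,Priya} as one block (2 orders) and {Ben,Quinn} as another (2 orders).
That leaves 3 units to arrange: 2 × 2 × 3! = 4 × 6 = 24.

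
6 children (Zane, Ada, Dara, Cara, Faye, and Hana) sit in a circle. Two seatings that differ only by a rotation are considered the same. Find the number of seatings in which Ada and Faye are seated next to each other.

48

Treat {Ada, Faye} as one unit (2 internal orders) and seat the resulting 5 units around the table: (4)! circular arrangements.
So 2 × (4)! = 2 × 24 = 48.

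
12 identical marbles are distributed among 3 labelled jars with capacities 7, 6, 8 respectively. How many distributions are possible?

Ignoring the caps, the number of non-negative solutions to x_1+…+x_3 = 12 is C(14,2) = 91.
Subtract solutions that violate a single cap (substitute x_i' = x_i − (cap_i+1)): x_1 ≥ 8 gives C(6,2) = 15; x_2 ≥ 7 gives C(7,2) = 21; x_3 ≥ 9 gives C(5,2) = 10. Together 46.
No two caps can be exceeded simultaneously, so the pair terms are all 0.
By inclusion–exclusion the count is 91 − 46 + 0 = 45.

45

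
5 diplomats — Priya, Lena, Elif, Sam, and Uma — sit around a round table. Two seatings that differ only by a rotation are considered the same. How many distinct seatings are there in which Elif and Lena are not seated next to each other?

Without the restriction there are (4)! = 24 seatings.
Seatings with Elif beside Lena: treat them as a block with 2 internal orders, giving 2 × (3)! = 12.
Subtracting, 24 − 12 = 12.

12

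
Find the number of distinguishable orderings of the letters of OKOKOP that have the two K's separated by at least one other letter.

40

There are 6!/(3!·2!) = 60 arrangements of OKOKOP in total.
Arrangements with the K's together: treat KK as one letter, giving (5)!/(3!) = 20.
Subtracting, 60 − 20 = 40 arrangements keep the K's apart.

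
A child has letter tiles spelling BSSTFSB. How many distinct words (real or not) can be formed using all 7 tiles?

BSSTFSB has 7 letters with B appearing twice and S appearing 3 times.
The number of distinct arrangements is 7!/(3!·2!) = 5040/12 = 420.

420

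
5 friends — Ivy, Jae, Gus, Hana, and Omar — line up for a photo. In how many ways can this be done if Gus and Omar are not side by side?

72

There are 5! = 120 arrangements in all. If Gus and Omar are adjacent, merging them into one block gives 2·(4)! = 48 arrangements.
Complementary counting: 120 − 48 = 72.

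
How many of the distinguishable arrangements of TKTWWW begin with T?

20

Fix T in the first position and arrange the remaining 5 letters.
Those 5 letters have W appearing 3 times, giving (5)!/(3!) = 20.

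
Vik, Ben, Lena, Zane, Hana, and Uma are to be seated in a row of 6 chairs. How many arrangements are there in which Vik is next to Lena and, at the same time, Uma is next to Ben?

Treat {Vik,Lena} as one block (2 orders) and {Uma,Ben} as another (2 orders).
That leaves 4 units to arrange: 2 × 2 × 4! = 4 × 24 = 96.

96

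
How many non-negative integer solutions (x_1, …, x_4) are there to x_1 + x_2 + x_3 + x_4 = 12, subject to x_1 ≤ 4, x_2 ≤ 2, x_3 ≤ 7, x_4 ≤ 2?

18

Ignoring the caps, the number of non-negative solutions to x_1+…+x_4 = 12 is C(15,3) = 455.
Subtract solutions that violate a single cap (substitute x_i' = x_i − (cap_i+1)): x_1 ≥ 5 gives C(10,3) = 120; x_2 ≥ 3 gives C(12,3) = 220; x_3 ≥ 8 gives C(7,3) = 35; x_4 ≥ 3 gives C(12,3) = 220. Together 595.
Add back pairs where two caps are both exceeded: 35 + 0 + 35 + 4 + 84 + 4 = 162.
Subtract triples: 0 + 4 + 0 + 0 = 4.
By inclusion–exclusion the count is 455 − 595 + 162 − 4 = 18.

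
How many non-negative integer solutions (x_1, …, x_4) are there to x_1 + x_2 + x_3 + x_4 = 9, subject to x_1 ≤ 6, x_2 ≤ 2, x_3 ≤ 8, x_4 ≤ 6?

By stars and bars, unrestricted non-negative solutions to x_1+…+x_4 = 9 number C(9+3,3) = 220.
Subtract solutions that violate a single cap (substitute x_i' = x_i − (cap_i+1)): x_1 ≥ 7 gives C(5,3) = 10; x_2 ≥ 3 gives C(9,3) = 84; x_3 ≥ 9 gives C(3,3) = 1; x_4 ≥ 7 gives C(5,3) = 10. Together 105.
No two caps can be exceeded simultaneously, so the pair terms are all 0.
By inclusion–exclusion the count is 220 − 105 + 0 = 115.

115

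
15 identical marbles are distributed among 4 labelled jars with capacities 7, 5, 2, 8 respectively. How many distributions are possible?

Ignoring the caps, the number of non-negative solutions to x_1+…+x_4 = 15 is C(18,3) = 816.
Subtract solutions that violate a single cap (substitute x_i' = x_i − (cap_i+1)): x_1 ≥ 8 gives C(10,3) = 120; x_2 ≥ 6 gives C(12,3) = 220; x_3 ≥ 3 gives C(15,3) = 455; x_4 ≥ 9 gives C(9,3) = 84. Together 879.
Add back pairs where two caps are both exceeded: 4 + 35 + 0 + 84 + 1 + 20 = 144.
By inclusion–exclusion the count is 816 − 879 + 144 = 81.

81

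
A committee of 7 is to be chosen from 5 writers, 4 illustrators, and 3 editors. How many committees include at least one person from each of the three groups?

Unrestricted: C(12,7) = 792 ways to pick any 7 of the 12.
Selections missing a whole group: no writers → C(7,7) = 1; no illustrators → C(8,7) = 8; no editors → C(9,7) = 36.
Add back selections omitting two groups (i.e. drawn from a single group): C(5,7) + C(4,7) + C(3,7) = 0.
By inclusion–exclusion: 792 − 45 + 0 = 747.

747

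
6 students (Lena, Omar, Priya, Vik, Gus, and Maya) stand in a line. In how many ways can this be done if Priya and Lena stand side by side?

Place the 4 others and the Priya-Lena pair as 5 objects in a line; the pair has 2 internal arrangements.
So the count is 2·(5)! = 240.

240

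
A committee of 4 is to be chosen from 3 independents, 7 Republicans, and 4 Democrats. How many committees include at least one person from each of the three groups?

With no constraint there are C(14,4) = 1001 possible selections.
Selections missing a whole group: no independents → C(11,4) = 330; no Republicans → C(7,4) = 35; no Democrats → C(10,4) = 210.
Add back selections omitting two groups (i.e. drawn from a single group): C(3,4) + C(7,4) + C(4,4) = 36.
By inclusion–exclusion: 1001 − 575 + 36 = 462.

462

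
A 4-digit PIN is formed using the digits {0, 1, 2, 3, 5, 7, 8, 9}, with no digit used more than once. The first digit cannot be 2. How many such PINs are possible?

1470

The first digit has 8−1 = 7 choices (anything except 2).
The remaining 3 digits are filled from the other 7 symbols without repetition: 7 × 6 × 5 = 210.
Total: 7 × 210 = 1470.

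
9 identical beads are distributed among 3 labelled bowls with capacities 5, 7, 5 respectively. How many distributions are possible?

32

Ignoring the caps, the number of non-negative solutions to x_1+…+x_3 = 9 is C(11,2) = 55.
Subtract solutions that violate a single cap (substitute x_i' = x_i − (cap_i+1)): x_1 ≥ 6 gives C(5,2) = 10; x_2 ≥ 8 gives C(3,2) = 3; x_3 ≥ 6 gives C(5,2) = 10. Together 23.
No two caps can be exceeded simultaneously, so the pair terms are all 0.
By inclusion–exclusion the count is 55 − 23 + 0 = 32.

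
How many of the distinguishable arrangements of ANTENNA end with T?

With the last slot taken by T, it remains to arrange the other 6 letters (ANENNA).
Those 6 letters have A appearing twice and N appearing 3 times, giving (6)!/(3!·2!) = 60.

60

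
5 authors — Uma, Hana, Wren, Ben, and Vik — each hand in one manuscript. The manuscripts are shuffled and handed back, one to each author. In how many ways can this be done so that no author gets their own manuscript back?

44

Let Aᵢ be the assignments in which author i gets their own manuscript. We want the size of the complement of A₁∪…∪A_5.
By inclusion–exclusion this is Σ_{j=0}^{5} (−1)^j C(5,j)·(5−j)!.
Computing: 120 − 120 + 60 − 20 + 5 − 1 = 44.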